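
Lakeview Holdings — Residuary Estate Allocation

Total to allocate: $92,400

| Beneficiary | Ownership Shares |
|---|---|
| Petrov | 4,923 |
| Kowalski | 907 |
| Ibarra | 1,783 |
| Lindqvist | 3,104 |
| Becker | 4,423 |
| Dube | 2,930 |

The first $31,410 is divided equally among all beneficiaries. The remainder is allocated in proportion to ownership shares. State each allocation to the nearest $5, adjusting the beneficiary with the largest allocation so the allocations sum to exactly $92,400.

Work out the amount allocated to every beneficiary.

Petrov: $21,850 | Kowalski: $8,295 | Ibarra: $11,255 | Lindqvist: $15,710 | Becker: $20,165 | Dube: $15,125

First tranche $31,410 split equally: $5,235 each.
Remainder $60,990 by ownership shares (total 18,070): Petrov 16,616.15 → $16,615; Kowalski 3,061.31 → $3,060; Ibarra 6,018.00 → $6,020; Lindqvist 10,476.64 → $10,475; Becker 14,928.54 → $14,930; Dube 9,889.36 → $9,890.
Totals: Petrov $5,235 + $16,615 = $21,850; Kowalski $5,235 + $3,060 = $8,295; Ibarra $5,235 + $6,020 = $11,255; Lindqvist $5,235 + $10,475 = $15,710; Becker $5,235 + $14,930 = $20,165; Dube $5,235 + $9,890 = $15,125.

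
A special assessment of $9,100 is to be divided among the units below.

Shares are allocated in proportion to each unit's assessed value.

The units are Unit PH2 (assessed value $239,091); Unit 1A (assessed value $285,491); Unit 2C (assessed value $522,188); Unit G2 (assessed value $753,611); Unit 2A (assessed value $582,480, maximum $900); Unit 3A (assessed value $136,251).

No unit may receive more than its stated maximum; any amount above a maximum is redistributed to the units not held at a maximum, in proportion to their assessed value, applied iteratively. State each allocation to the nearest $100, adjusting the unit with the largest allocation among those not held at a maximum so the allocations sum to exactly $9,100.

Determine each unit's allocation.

Sum of assessed value: 2,519,112.
Proportional shares (ignoring caps): Unit PH2 863.69; Unit 1A 1,031.30; Unit 2C 1,886.34; Unit G2 2,722.33; Unit 2A 2,104.14; Unit 3A 492.19.
Cap binds for Unit 2A ($900); remaining pool $8,200 reallocated over remaining assessed value 1,936,632.
Shares after redistribution: Unit PH2 1,012.35 → $1,000; Unit 1A 1,208.81 → $1,200; Unit 2C 2,211.02 → $2,200; Unit G2 3,190.91 → $3,200; Unit 3A 576.91 → $600.

Unit PH2: $1,000 · Unit 1A: $1,200 · Unit 2C: $2,200 · Unit G2: $3,200 · Unit 2A: $900 · Unit 3A: $600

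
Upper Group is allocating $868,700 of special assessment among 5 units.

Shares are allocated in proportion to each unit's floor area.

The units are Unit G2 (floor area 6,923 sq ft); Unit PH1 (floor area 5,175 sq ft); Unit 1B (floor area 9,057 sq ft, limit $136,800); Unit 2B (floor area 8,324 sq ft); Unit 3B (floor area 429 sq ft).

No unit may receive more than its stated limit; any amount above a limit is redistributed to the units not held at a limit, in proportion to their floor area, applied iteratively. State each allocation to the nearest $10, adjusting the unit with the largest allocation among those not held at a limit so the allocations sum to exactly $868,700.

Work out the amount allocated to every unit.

Unit G2: $243,010; Unit PH1: $181,650; Unit 1B: $136,800; Unit 2B: $292,180; Unit 3B: $15,060

Combined floor area = 29,908.
Unconstrained shares: Unit G2 201,083.66; Unit PH1 150,311.71; Unit 1B 263,067.27; Unit 2B 241,776.74; Unit 3B 12,460.62.
Held at cap: Unit 1B ($136,800); residual $731,900 reallocated over remaining floor area 20,851.
Redistributed shares: Unit G2 243,007.23 → $243,010; Unit PH1 181,649.92 → $181,650; Unit 2B 292,184.34 → $292,180; Unit 3B 15,058.52 → $15,060.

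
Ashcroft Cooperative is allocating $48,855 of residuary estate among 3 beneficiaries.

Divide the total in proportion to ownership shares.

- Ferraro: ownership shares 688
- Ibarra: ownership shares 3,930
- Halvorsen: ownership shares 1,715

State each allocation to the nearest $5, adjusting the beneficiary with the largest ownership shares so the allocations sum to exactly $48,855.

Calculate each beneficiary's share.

Total ownership shares = 688 + 3,930 + 1,715 = 6,333.
Raw shares: Ferraro 5,307.48; Ibarra 30,317.41; Halvorsen 13,230.12.
At nearest $5: Ferraro $5,305; Ibarra $30,315; Halvorsen $13,230. Sum = $48,850.
Difference $48,855 − $48,850 = +$5 applied to largest ownership shares (Ibarra): Ibarra becomes $30,320.

Ferraro: $5,305 · Ibarra: $30,320 · Halvorsen: $13,230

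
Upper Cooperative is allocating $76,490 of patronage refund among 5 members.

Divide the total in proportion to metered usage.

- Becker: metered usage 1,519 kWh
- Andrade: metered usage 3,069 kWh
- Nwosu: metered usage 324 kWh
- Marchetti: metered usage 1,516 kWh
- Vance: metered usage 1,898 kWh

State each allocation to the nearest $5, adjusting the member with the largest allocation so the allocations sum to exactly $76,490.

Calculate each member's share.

Total metered usage = 8,326.
Pro-rata amounts: Becker 1,519/8,326 × $76,490 = 13,954.88; Andrade 3,069/8,326 × $76,490 = 28,194.55; Nwosu 324/8,326 × $76,490 = 2,976.55; Marchetti 1,516/8,326 × $76,490 = 13,927.32; Vance 1,898/8,326 × $76,490 = 17,436.71.
After rounding ($5): Becker $13,955; Andrade $28,195; Nwosu $2,975; Marchetti $13,925; Vance $17,435. Sum = $76,485.
Difference $76,490 − $76,485 = +$5 applied to largest allocation (Andrade): Andrade becomes $28,200.

Becker: $13,955 | Andrade: $28,200 | Nwosu: $2,975 | Marchetti: $13,925 | Vance: $17,435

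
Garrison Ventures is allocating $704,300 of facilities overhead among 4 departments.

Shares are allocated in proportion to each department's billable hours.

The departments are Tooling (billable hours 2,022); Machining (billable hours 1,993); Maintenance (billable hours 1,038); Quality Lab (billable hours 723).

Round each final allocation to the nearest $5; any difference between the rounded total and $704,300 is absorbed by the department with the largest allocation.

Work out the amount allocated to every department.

Sum of billable hours: 5,776.
Pro-rata amounts: Tooling 2,022/5,776 × $704,300 = 246,553.77; Machining 1,993/5,776 × $704,300 = 243,017.64; Maintenance 1,038/5,776 × $704,300 = 126,569.15; Quality Lab 723/5,776 × $704,300 = 88,159.44.
After rounding ($5): Tooling $246,555; Machining $243,020; Maintenance $126,570; Quality Lab $88,160. Sum = $704,305.
Difference $704,300 − $704,305 = −$5 applied to largest allocation (Tooling): Tooling becomes $246,550.

Tooling: $246,550; Machining: $243,020; Maintenance: $126,570; Quality Lab: $88,160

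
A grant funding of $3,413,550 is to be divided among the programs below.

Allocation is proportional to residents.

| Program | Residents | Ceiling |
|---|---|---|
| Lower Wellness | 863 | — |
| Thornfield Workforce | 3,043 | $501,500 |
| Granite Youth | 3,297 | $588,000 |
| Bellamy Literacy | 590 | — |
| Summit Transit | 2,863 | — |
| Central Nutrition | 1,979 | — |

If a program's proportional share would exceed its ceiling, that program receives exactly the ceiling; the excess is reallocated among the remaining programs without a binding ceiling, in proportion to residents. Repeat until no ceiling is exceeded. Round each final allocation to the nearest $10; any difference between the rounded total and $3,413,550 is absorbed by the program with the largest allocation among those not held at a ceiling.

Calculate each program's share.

Lower Wellness: $318,610 | Thornfield Workforce: $501,500 | Granite Youth: $588,000 | Bellamy Literacy: $217,820 | Summit Transit: $1,056,990 | Central Nutrition: $730,630

Sum of residents: 12,635.
Proportional shares (ignoring caps): Lower Wellness 233,153.43; Thornfield Workforce 822,115.76; Granite Youth 890,737.98; Bellamy Literacy 159,398.06; Summit Transit 773,485.84; Central Nutrition 534,658.92.
Capped: Thornfield Workforce ($501,500), Granite Youth ($588,000); residual $2,324,050 reallocated over remaining residents 6,295.
Shares after redistribution: Lower Wellness 318,610.83 → $318,610; Bellamy Literacy 217,822.00 → $217,820; Summit Transit 1,056,990.49 → $1,056,990; Central Nutrition 730,626.68 → $730,630.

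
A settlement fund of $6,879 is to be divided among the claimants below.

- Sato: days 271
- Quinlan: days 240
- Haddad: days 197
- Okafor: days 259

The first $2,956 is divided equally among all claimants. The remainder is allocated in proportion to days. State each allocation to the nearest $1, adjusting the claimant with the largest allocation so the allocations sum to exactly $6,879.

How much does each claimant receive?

First tranche $2,956 split equally: $739 each.
Remainder $3,923 by days (total 967): Sato 1,099.41 → $1,099; Quinlan 973.65 → $974; Haddad 799.20 → $799; Okafor 1,050.73 → $1,051.
Totals: Sato $739 + $1,099 = $1,838; Quinlan $739 + $974 = $1,713; Haddad $739 + $799 = $1,538; Okafor $739 + $1,051 = $1,790.

Sato: $1,838 · Quinlan: $1,713 · Haddad: $1,538 · Okafor: $1,790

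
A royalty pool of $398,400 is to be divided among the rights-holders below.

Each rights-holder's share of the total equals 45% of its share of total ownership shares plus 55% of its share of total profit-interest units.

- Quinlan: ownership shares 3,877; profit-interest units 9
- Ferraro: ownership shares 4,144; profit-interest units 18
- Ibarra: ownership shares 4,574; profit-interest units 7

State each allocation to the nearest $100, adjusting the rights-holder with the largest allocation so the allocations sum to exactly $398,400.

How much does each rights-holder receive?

Quinlan: $113,200; Ferraro: $175,000; Ibarra: $110,200

Ownership shares total 12,595; profit-interest units total 34.
Blended shares (45% ownership shares + 55% profit-interest units): Quinlan 0.2841; Ferraro 0.4392; Ibarra 0.2767.
Raw shares: Quinlan 113,188.42; Ferraro 174,991.31; Ibarra 110,220.26.
After rounding ($100): Quinlan $113,200; Ferraro $175,000; Ibarra $110,200. Sum = $398,400.
No rounding difference to absorb.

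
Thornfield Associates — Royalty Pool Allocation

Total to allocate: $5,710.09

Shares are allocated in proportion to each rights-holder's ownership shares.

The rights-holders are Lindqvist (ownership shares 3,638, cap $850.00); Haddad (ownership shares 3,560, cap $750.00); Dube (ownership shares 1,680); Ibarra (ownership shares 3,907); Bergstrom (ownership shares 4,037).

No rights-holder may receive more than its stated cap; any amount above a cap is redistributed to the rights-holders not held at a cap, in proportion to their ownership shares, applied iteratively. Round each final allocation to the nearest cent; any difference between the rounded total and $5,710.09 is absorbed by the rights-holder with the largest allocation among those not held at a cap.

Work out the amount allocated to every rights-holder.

Sum of ownership shares: 16,822.
Unconstrained shares: Lindqvist 1,234.8893; Haddad 1,208.4128; Dube 570.2622; Ibarra 1,326.1991; Bergstrom 1,370.3266.
Held at cap: Lindqvist ($850.00), Haddad ($750.00); residual $4,110.09 reallocated over remaining ownership shares 9,624.
Shares after redistribution: Dube 717.4721 → $717.47; Ibarra 1,668.5496 → $1,668.55; Bergstrom 1,724.0683 → $1,724.07.

Lindqvist: $850.00 | Haddad: $750.00 | Dube: $717.47 | Ibarra: $1,668.55 | Bergstrom: $1,724.07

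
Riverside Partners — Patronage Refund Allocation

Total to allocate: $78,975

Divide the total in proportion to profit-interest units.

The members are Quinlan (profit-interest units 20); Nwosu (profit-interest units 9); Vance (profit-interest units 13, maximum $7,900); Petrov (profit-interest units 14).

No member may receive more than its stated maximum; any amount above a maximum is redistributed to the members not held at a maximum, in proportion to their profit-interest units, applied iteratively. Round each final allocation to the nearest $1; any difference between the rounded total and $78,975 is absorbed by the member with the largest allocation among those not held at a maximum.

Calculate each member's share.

Total profit-interest units = 56.
Unconstrained shares: Quinlan 28,205.36; Nwosu 12,692.41; Vance 18,333.48; Petrov 19,743.75.
Held at cap: Vance ($7,900); residual $71,075 reallocated over remaining profit-interest units 43.
Redistributed shares: Quinlan 33,058.14 → $33,058; Nwosu 14,876.16 → $14,876; Petrov 23,140.70 → $23,141.

Quinlan: $33,058 | Nwosu: $14,876 | Vance: $7,900 | Petrov: $23,141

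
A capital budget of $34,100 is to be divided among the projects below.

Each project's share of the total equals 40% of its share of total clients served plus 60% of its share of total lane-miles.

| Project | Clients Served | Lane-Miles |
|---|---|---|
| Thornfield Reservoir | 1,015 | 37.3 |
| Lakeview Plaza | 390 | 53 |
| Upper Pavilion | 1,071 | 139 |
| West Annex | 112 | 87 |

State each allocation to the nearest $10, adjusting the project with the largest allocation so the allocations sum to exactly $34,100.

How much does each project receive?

Thornfield Reservoir: $7,760 · Lakeview Plaza: $5,480 · Upper Pavilion: $14,640 · West Annex: $6,220

Clients served total 2,588; lane-miles total 316.3.
Blended shares (40% clients served + 60% lane-miles): Thornfield Reservoir 0.2276; Lakeview Plaza 0.1608; Upper Pavilion 0.4292; West Annex 0.1823.
Proportional shares: Thornfield Reservoir 7,762.30; Lakeview Plaza 5,483.81; Upper Pavilion 14,635.96; West Annex 6,217.93.
At nearest $10: Thornfield Reservoir $7,760; Lakeview Plaza $5,480; Upper Pavilion $14,640; West Annex $6,220. Sum = $34,100.
Sum already equals the total — no adjustment.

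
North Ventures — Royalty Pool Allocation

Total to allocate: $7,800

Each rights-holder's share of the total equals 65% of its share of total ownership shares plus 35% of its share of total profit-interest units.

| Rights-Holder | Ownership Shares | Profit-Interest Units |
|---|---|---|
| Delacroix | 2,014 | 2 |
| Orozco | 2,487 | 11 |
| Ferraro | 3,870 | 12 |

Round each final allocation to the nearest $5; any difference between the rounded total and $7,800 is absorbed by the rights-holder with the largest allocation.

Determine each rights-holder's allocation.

Delacroix: $1,440 · Orozco: $2,705 · Ferraro: $3,655

Ownership shares total 8,371; profit-interest units total 25.
Composite weights (65% ownership shares + 35% profit-interest units): Delacroix 0.1844; Orozco 0.3471; Ferraro 0.4685.
Pro-rata amounts: Delacroix 1,438.20; Orozco 2,707.48; Ferraro 3,654.31.
Rounded to nearest $5: Delacroix $1,440; Orozco $2,705; Ferraro $3,655. Sum = $7,800.
Sum already equals the total — no adjustment.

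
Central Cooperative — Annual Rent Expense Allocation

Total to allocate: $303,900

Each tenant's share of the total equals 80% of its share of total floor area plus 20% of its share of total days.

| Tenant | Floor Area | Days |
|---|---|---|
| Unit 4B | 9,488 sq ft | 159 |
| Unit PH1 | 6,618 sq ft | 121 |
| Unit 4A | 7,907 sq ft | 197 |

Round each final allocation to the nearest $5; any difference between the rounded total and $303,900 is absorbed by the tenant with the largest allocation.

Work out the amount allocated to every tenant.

Unit 4B: $116,325 | Unit PH1: $82,420 | Unit 4A: $105,155

Floor area total 24,013; days total 477.
Composite weights (80% floor area + 20% days): Unit 4B 0.3828; Unit PH1 0.2712; Unit 4A 0.3460.
Proportional shares: Unit 4B 116,321.41; Unit PH1 82,422.03; Unit 4A 105,156.56.
After rounding ($5): Unit 4B $116,320; Unit PH1 $82,420; Unit 4A $105,155. Sum = $303,895.
Difference $303,900 − $303,895 = +$5 applied to largest allocation (Unit 4B): Unit 4B becomes $116,325.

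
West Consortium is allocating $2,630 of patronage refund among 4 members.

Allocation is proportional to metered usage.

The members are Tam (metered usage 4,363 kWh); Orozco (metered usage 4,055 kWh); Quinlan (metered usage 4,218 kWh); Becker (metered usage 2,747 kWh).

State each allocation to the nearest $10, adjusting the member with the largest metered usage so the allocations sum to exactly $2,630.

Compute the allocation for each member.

Tam: $750 · Orozco: $690 · Quinlan: $720 · Becker: $470

Metered usage total: 4,363 + 4,055 + 4,218 + 2,747 = 15,383.
Unrounded shares: Tam 745.93; Orozco 693.28; Quinlan 721.14; Becker 469.65.
At nearest $10: Tam $750; Orozco $690; Quinlan $720; Becker $470. Sum = $2,630.
Sum already equals the total — no adjustment.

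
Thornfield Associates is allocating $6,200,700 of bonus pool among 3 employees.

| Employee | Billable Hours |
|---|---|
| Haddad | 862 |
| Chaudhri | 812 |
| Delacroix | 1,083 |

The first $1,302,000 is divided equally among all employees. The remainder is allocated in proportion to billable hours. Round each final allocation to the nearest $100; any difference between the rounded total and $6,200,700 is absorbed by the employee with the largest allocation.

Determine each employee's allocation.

Haddad: $1,965,600 · Chaudhri: $1,876,800 · Delacroix: $2,358,300

First tranche $1,302,000 split equally: $434,000 each.
Remainder $4,898,700 by billable hours (total 2,757): Haddad 1,531,621.11 → $1,531,600; Chaudhri 1,442,779.98 → $1,442,800; Delacroix 1,924,298.91 → $1,924,300.
Totals: Haddad $434,000 + $1,531,600 = $1,965,600; Chaudhri $434,000 + $1,442,800 = $1,876,800; Delacroix $434,000 + $1,924,300 = $2,358,300.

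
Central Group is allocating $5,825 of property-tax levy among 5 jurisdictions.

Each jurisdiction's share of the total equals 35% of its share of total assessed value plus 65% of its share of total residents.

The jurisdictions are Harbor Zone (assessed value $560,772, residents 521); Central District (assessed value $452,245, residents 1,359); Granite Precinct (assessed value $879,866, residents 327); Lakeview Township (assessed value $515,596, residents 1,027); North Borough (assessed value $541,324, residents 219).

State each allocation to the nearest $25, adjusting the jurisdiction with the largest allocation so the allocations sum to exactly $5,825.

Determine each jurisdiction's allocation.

Harbor Zone: $950 · Central District: $1,800 · Granite Precinct: $975 · Lakeview Township: $1,475 · North Borough: $625

Assessed value total 2,949,803; residents total 3,453.
Combined weights (35% assessed value + 65% residents): Harbor Zone 0.1646; Central District 0.3095; Granite Precinct 0.1660; Lakeview Township 0.2545; North Borough 0.1055.
Unrounded shares: Harbor Zone 958.86; Central District 1,802.73; Granite Precinct 966.68; Lakeview Township 1,482.47; North Borough 614.27.
At nearest $25: Harbor Zone $950; Central District $1,800; Granite Precinct $975; Lakeview Township $1,475; North Borough $625. Sum = $5,825.
Sum already equals the total — no adjustment.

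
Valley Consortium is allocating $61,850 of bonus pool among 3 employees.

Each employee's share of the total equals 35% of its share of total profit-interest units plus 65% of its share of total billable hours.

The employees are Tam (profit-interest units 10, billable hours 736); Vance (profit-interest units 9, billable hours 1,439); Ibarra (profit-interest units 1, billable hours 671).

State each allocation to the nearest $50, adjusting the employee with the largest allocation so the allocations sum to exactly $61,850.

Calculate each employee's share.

Tam: $21,200; Vance: $30,100; Ibarra: $10,550

Totals — profit-interest units 20, billable hours 2,846.
Composite weights (35% profit-interest units + 65% billable hours): Tam 0.3431; Vance 0.4862; Ibarra 0.1708.
Raw shares: Tam 21,220.46; Vance 30,068.64; Ibarra 10,560.90.
At nearest $50: Tam $21,200; Vance $30,050; Ibarra $10,550. Sum = $61,800.
Difference $61,850 − $61,800 = +$50 applied to largest allocation (Vance): Vance becomes $30,100.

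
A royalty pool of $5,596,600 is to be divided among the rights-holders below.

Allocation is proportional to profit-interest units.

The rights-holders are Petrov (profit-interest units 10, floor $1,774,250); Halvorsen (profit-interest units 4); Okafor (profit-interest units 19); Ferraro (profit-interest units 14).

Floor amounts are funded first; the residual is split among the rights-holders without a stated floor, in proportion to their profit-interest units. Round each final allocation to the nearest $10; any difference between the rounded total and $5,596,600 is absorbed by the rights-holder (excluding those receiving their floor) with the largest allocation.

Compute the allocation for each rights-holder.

Petrov: $1,774,250 · Halvorsen: $413,230 · Okafor: $1,962,830 · Ferraro: $1,446,290

Minimums first: Petrov $1,774,250. Residual $3,822,350.
Residual split over remaining profit-interest units 37: Halvorsen 413,227.03 → $413,230; Okafor 1,962,828.38 → $1,962,830; Ferraro 1,446,294.59 → $1,446,290.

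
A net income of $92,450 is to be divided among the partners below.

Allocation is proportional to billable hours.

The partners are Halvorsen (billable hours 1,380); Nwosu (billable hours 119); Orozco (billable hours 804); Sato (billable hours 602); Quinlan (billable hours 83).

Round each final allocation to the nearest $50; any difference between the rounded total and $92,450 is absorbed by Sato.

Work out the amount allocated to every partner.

Total billable hours = 2,988.
Unrounded shares: Halvorsen 1,380/2,988 × $92,450 = 42,697.79; Nwosu 119/2,988 × $92,450 = 3,681.91; Orozco 804/2,988 × $92,450 = 24,876.10; Sato 602/2,988 × $92,450 = 18,626.14; Quinlan 83/2,988 × $92,450 = 2,568.06.
At nearest $50: Halvorsen $42,700; Nwosu $3,700; Orozco $24,900; Sato $18,650; Quinlan $2,550. Sum = $92,500.
Difference $92,450 − $92,500 = −$50 applied to Sato: Sato becomes $18,600.

Halvorsen: $42,700 | Nwosu: $3,700 | Orozco: $24,900 | Sato: $18,600 | Quinlan: $2,550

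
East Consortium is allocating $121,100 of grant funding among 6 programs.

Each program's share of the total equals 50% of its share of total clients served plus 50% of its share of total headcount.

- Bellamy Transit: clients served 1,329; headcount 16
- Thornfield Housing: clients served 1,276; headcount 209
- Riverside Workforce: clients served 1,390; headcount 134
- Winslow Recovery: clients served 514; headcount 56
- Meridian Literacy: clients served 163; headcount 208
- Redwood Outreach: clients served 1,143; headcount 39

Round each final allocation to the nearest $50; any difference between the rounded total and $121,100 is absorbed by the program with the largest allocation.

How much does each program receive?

Totals — clients served 5,815, headcount 662.
Blended shares (50% clients served + 50% headcount): Bellamy Transit 0.1264; Thornfield Housing 0.2676; Riverside Workforce 0.2207; Winslow Recovery 0.0865; Meridian Literacy 0.1711; Redwood Outreach 0.1277.
Pro-rata amounts: Bellamy Transit 15,301.96; Thornfield Housing 32,402.88; Riverside Workforce 26,730.03; Winslow Recovery 10,474.20; Meridian Literacy 20,722.05; Redwood Outreach 15,468.89.
At nearest $50: Bellamy Transit $15,300; Thornfield Housing $32,400; Riverside Workforce $26,750; Winslow Recovery $10,450; Meridian Literacy $20,700; Redwood Outreach $15,450. Sum = $121,050.
Difference $121,100 − $121,050 = +$50 applied to largest allocation (Thornfield Housing): Thornfield Housing becomes $32,450.

Bellamy Transit: $15,300 · Thornfield Housing: $32,450 · Riverside Workforce: $26,750 · Winslow Recovery: $10,450 · Meridian Literacy: $20,700 · Redwood Outreach: $15,450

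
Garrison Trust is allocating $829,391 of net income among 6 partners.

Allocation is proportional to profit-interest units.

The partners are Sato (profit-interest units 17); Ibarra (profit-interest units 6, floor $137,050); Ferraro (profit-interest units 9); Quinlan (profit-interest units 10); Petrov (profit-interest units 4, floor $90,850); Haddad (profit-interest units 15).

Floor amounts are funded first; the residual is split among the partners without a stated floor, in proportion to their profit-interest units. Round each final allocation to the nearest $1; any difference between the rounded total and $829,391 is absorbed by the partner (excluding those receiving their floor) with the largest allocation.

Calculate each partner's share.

Sato: $200,498; Ibarra: $137,050; Ferraro: $106,145; Quinlan: $117,939; Petrov: $90,850; Haddad: $176,909

Guaranteed amounts: Ibarra $137,050; Petrov $90,850. Balance $601,491.
Balance split over remaining profit-interest units 51: Sato 200,497.00 → $200,497; Ferraro 106,145.47 → $106,145; Quinlan 117,939.41 → $117,939; Haddad 176,909.12 → $176,909.
Rounding difference +$1 applied to Sato → $200,498.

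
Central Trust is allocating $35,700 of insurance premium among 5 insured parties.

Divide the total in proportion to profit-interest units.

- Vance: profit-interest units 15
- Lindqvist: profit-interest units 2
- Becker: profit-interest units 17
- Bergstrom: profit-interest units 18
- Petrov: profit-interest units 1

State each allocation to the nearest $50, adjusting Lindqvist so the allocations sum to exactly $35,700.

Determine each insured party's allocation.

Profit-interest units total: 53.
Pro-rata amounts: Vance 15/53 × $35,700 = 10,103.77; Lindqvist 2/53 × $35,700 = 1,347.17; Becker 17/53 × $35,700 = 11,450.94; Bergstrom 18/53 × $35,700 = 12,124.53; Petrov 1/53 × $35,700 = 673.58.
After rounding ($50): Vance $10,100; Lindqvist $1,350; Becker $11,450; Bergstrom $12,100; Petrov $650. Sum = $35,650.
Difference $35,700 − $35,650 = +$50 applied to Lindqvist: Lindqvist becomes $1,400.

Vance: $10,100 | Lindqvist: $1,400 | Becker: $11,450 | Bergstrom: $12,100 | Petrov: $650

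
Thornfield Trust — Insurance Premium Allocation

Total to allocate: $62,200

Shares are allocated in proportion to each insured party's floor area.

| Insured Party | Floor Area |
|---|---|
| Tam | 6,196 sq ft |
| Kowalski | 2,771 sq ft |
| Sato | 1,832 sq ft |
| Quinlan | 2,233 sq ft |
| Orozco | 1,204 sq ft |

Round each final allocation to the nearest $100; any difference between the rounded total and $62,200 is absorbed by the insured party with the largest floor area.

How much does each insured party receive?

Tam: $27,000; Kowalski: $12,100; Sato: $8,000; Quinlan: $9,800; Orozco: $5,300

Sum of floor area: 6,196 + 2,771 + 1,832 + 2,233 + 1,204 = 14,236.
Unrounded shares: Tam 27,071.59; Kowalski 12,107.07; Sato 8,004.38; Quinlan 9,756.43; Orozco 5,260.52.
Rounded to nearest $100: Tam $27,100; Kowalski $12,100; Sato $8,000; Quinlan $9,800; Orozco $5,300. Sum = $62,300.
Difference $62,200 − $62,300 = −$100 applied to largest floor area (Tam): Tam becomes $27,000.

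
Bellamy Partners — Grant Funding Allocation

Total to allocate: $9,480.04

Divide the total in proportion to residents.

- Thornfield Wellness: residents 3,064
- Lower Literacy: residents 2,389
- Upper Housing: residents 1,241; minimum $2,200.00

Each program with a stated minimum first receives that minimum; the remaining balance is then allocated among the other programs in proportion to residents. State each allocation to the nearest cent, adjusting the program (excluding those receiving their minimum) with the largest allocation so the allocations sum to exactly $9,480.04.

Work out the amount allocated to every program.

Fund the minimums — Upper Housing $2,200.00. Balance $7,280.04.
Balance split over remaining residents 5,453: Thornfield Wellness 4,090.6001 → $4,090.60; Lower Literacy 3,189.4399 → $3,189.44.

Thornfield Wellness: $4,090.60 · Lower Literacy: $3,189.44 · Upper Housing: $2,200.00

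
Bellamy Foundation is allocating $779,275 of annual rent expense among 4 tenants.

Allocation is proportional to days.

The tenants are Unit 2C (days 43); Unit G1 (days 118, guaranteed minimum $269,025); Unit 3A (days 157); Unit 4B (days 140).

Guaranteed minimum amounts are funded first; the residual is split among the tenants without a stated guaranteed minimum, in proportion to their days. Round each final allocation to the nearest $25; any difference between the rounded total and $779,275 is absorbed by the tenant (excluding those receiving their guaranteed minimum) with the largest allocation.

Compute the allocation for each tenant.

Unit 2C: $64,525 | Unit G1: $269,025 | Unit 3A: $235,625 | Unit 4B: $210,100

Fund the minimums — Unit G1 $269,025. Remaining pool $510,250.
Remaining pool split over remaining days 340: Unit 2C 64,531.62 → $64,525; Unit 3A 235,615.44 → $235,625; Unit 4B 210,102.94 → $210,100.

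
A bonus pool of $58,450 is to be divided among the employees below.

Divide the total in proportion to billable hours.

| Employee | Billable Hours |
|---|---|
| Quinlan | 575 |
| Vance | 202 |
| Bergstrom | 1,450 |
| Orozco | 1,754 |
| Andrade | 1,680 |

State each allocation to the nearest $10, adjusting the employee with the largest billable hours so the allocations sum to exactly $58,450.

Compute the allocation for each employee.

Quinlan: $5,940; Vance: $2,090; Bergstrom: $14,970; Orozco: $18,100; Andrade: $17,350

Billable hours total: 575 + 202 + 1,450 + 1,754 + 1,680 = 5,661.
Raw shares: Quinlan 5,936.89; Vance 2,085.66; Bergstrom 14,971.29; Orozco 18,110.10; Andrade 17,346.05.
Rounded to nearest $10: Quinlan $5,940; Vance $2,090; Bergstrom $14,970; Orozco $18,110; Andrade $17,350. Sum = $58,460.
Difference $58,450 − $58,460 = −$10 applied to largest billable hours (Orozco): Orozco becomes $18,100.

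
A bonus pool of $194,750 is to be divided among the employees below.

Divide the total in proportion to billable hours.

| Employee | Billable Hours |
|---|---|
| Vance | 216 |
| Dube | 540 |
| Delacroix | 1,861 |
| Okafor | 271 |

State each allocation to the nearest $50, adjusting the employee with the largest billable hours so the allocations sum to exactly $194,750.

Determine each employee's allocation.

Sum of billable hours: 216 + 540 + 1,861 + 271 = 2,888.
Unrounded shares: Vance 14,565.79; Dube 36,414.47; Delacroix 125,495.07; Okafor 18,274.67.
After rounding ($50): Vance $14,550; Dube $36,400; Delacroix $125,500; Okafor $18,250. Sum = $194,700.
Difference $194,750 − $194,700 = +$50 applied to largest billable hours (Delacroix): Delacroix becomes $125,550.

Vance: $14,550 · Dube: $36,400 · Delacroix: $125,550 · Okafor: $18,250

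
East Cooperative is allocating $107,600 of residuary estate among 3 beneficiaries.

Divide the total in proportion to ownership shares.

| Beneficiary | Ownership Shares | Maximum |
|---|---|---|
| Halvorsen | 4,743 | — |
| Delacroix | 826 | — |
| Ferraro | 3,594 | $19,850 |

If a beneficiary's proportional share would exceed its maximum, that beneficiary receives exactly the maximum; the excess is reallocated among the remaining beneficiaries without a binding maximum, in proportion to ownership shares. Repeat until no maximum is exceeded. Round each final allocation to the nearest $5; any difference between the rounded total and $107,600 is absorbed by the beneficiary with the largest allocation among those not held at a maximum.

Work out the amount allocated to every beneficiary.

Halvorsen: $74,735; Delacroix: $13,015; Ferraro: $19,850

Sum of ownership shares: 9,163.
Unconstrained shares: Halvorsen 55,696.47; Delacroix 9,699.62; Ferraro 42,203.91.
Held at cap: Ferraro ($19,850); balance $87,750 reallocated over remaining ownership shares 5,569.
Redistributed shares: Halvorsen 74,734.83 → $74,735; Delacroix 13,015.17 → $13,015.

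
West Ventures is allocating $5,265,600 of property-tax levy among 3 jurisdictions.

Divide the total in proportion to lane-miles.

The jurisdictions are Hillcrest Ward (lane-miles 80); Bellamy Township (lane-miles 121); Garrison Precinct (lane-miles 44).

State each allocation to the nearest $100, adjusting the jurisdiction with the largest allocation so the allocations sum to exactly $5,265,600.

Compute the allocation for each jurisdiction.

Lane-miles total: 245.
Proportional shares: Hillcrest Ward 80/245 × $5,265,600 = 1,719,379.59; Bellamy Township 121/245 × $5,265,600 = 2,600,561.63; Garrison Precinct 44/245 × $5,265,600 = 945,658.78.
After rounding ($100): Hillcrest Ward $1,719,400; Bellamy Township $2,600,600; Garrison Precinct $945,700. Sum = $5,265,700.
Difference $5,265,600 − $5,265,700 = −$100 applied to largest allocation (Bellamy Township): Bellamy Township becomes $2,600,500.

Hillcrest Ward: $1,719,400 · Bellamy Township: $2,600,500 · Garrison Precinct: $945,700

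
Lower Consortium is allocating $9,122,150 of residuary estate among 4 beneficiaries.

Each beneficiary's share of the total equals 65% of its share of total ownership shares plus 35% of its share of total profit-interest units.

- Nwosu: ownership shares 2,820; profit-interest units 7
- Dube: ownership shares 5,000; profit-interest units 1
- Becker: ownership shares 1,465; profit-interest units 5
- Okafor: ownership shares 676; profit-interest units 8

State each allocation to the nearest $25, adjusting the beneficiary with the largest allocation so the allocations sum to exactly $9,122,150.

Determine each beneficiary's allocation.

Nwosu: $2,742,900 | Dube: $3,128,350 | Becker: $1,632,225 | Okafor: $1,618,675

Totals — ownership shares 9,961, profit-interest units 21.
Blended shares (65% ownership shares + 35% profit-interest units): Nwosu 0.3007; Dube 0.3429; Becker 0.1789; Okafor 0.1774.
Proportional shares: Nwosu 2,742,887.61; Dube 3,128,342.18; Becker 1,632,236.93; Okafor 1,618,683.28.
Rounded to nearest $25: Nwosu $2,742,900; Dube $3,128,350; Becker $1,632,225; Okafor $1,618,675. Sum = $9,122,150.
No rounding difference to absorb.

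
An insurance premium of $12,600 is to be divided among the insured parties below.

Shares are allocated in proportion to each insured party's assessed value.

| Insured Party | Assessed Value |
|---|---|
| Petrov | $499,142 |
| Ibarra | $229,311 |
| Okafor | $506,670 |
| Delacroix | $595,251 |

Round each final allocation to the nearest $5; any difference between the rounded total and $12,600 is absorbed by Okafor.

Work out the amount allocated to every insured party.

Combined assessed value = 1,830,374.
Pro-rata amounts: Petrov 499,142/1,830,374 × $12,600 = 3,436.01; Ibarra 229,311/1,830,374 × $12,600 = 1,578.54; Okafor 506,670/1,830,374 × $12,600 = 3,487.83; Delacroix 595,251/1,830,374 × $12,600 = 4,097.61.
After rounding ($5): Petrov $3,435; Ibarra $1,580; Okafor $3,490; Delacroix $4,100. Sum = $12,605.
Difference $12,600 − $12,605 = −$5 applied to Okafor: Okafor becomes $3,485.

Petrov: $3,435 | Ibarra: $1,580 | Okafor: $3,485 | Delacroix: $4,100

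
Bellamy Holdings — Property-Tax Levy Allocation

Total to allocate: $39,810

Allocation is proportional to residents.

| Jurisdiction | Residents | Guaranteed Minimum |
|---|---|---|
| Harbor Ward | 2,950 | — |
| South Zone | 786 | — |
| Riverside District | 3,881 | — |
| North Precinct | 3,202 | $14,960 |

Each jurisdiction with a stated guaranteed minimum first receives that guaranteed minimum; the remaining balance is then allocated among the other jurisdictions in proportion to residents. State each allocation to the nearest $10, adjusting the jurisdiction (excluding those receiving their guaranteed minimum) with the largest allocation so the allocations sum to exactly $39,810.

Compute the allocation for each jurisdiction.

Harbor Ward: $9,620; South Zone: $2,560; Riverside District: $12,670; North Precinct: $14,960

Minimums first: North Precinct $14,960. Balance $24,850.
Balance split over remaining residents 7,617: Harbor Ward 9,624.20 → $9,620; South Zone 2,564.28 → $2,560; Riverside District 12,661.53 → $12,660.
Rounding difference +$10 applied to Riverside District → $12,670.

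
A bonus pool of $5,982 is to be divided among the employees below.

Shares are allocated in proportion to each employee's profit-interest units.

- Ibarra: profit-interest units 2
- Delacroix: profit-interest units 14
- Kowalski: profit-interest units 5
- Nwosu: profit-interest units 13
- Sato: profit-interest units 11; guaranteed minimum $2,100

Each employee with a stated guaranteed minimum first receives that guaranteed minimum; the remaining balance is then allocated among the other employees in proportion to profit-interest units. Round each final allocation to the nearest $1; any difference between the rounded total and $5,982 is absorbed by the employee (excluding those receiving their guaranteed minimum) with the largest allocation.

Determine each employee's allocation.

Ibarra: $228 · Delacroix: $1,599 · Kowalski: $571 · Nwosu: $1,484 · Sato: $2,100

Fund the minimums — Sato $2,100. Remaining pool $3,882.
Remaining pool split over remaining profit-interest units 34: Ibarra 228.35 → $228; Delacroix 1,598.47 → $1,598; Kowalski 570.88 → $571; Nwosu 1,484.29 → $1,484.
Rounding difference +$1 applied to Delacroix → $1,599.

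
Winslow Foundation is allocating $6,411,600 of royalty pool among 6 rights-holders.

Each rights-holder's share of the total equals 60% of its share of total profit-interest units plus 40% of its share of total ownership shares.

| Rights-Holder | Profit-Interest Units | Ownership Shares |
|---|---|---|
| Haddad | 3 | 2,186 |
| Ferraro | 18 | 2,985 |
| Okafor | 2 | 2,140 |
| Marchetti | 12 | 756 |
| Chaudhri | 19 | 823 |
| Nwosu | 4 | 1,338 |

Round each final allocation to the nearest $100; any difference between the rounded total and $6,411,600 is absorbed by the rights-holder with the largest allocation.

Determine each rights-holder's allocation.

Profit-interest units total 58; ownership shares total 10,228.
Composite weights (60% profit-interest units + 40% ownership shares): Haddad 0.1165; Ferraro 0.3029; Okafor 0.1044; Marchetti 0.1537; Chaudhri 0.2287; Nwosu 0.0937.
Raw shares: Haddad 747,113.56; Ferraro 1,942,363.84; Okafor 669,252.31; Marchetti 985,487.47; Chaudhri 1,466,575.79; Nwosu 600,807.03.
After rounding ($100): Haddad $747,100; Ferraro $1,942,400; Okafor $669,300; Marchetti $985,500; Chaudhri $1,466,600; Nwosu $600,800. Sum = $6,411,700.
Difference $6,411,600 − $6,411,700 = −$100 applied to largest allocation (Ferraro): Ferraro becomes $1,942,300.

Haddad: $747,100 | Ferraro: $1,942,300 | Okafor: $669,300 | Marchetti: $985,500 | Chaudhri: $1,466,600 | Nwosu: $600,800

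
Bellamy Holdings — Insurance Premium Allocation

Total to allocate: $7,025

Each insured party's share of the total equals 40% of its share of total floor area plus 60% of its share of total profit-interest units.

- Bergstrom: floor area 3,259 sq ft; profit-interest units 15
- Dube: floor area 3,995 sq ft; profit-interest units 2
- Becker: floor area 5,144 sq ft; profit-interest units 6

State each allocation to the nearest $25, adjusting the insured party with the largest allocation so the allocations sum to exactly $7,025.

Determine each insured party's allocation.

Bergstrom: $3,475 · Dube: $1,275 · Becker: $2,275

Totals — floor area 12,398, profit-interest units 23.
Combined weights (40% floor area + 60% profit-interest units): Bergstrom 0.4965; Dube 0.1811; Becker 0.3225.
Raw shares: Bergstrom 3,487.56; Dube 1,271.99; Becker 2,265.45.
At nearest $25: Bergstrom $3,500; Dube $1,275; Becker $2,275. Sum = $7,050.
Difference $7,025 − $7,050 = −$25 applied to largest allocation (Bergstrom): Bergstrom becomes $3,475.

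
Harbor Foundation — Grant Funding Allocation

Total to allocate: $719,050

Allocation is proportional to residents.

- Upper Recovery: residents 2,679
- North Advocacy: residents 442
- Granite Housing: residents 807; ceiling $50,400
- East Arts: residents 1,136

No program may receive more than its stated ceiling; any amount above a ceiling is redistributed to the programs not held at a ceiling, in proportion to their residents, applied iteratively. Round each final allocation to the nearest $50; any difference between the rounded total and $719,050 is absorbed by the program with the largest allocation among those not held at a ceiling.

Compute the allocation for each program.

Upper Recovery: $420,750; North Advocacy: $69,450; Granite Housing: $50,400; East Arts: $178,450

Combined residents = 5,064.
Pro-rata shares before constraints: Upper Recovery 380,397.90; North Advocacy 62,760.68; Granite Housing 114,587.94; East Arts 161,303.48.
Capped: Granite Housing ($50,400); balance $668,650 reallocated over remaining residents 4,257.
Redistributed shares: Upper Recovery 420,792.42 → $420,800; North Advocacy 69,425.25 → $69,450; East Arts 178,432.32 → $178,450.
Rounding difference −$50 applied to Upper Recovery → $420,750.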